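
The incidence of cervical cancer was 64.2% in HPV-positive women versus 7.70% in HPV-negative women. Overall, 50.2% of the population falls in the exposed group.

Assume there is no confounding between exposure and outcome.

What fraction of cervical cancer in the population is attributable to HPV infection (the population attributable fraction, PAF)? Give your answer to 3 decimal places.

PAF ≈ 0.786

p₁ = 0.642, p₀ = 0.077.
Overall risk P(Y=1) = π·p₁ + (1−π)·p₀ = 0.502×0.642 + 0.498×0.077 = 0.36063.
Under exogeneity, PAF = [P(Y=1) − p₀] / P(Y=1).
PAF = (0.36063 − 0.077) / 0.36063 ≈ 0.7865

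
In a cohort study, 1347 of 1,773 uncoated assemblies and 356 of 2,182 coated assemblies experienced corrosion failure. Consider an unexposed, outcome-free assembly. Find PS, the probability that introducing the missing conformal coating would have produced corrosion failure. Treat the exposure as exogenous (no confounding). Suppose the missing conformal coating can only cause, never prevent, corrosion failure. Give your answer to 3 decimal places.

PS ≈ 0.713

p₁ = P(outcome | exposed) = 1347/1773 = 0.75973
p₀ = P(outcome | unexposed) = 356/2182 = 0.16315
Under exogeneity and monotonicity, PS = (p₁ − p₀) / (1 − p₀).
PS = (0.75973 − 0.16315) / (1 − 0.16315) = 0.59658 / 0.83685 ≈ 0.7129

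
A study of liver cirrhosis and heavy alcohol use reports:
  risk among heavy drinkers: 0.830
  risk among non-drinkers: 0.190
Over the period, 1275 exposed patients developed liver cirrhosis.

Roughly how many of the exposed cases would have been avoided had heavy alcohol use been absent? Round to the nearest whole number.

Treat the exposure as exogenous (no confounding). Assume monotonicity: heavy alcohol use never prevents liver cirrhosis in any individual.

about 983 cases

Let p₁ = 0.83, p₀ = 0.19.
PN = (p₁ − p₀)/p₁ = (0.83 − 0.19) / 0.83 ≈ 0.77108.
Attributable cases ≈ PN × (exposed cases) = 0.77108 × 1275 ≈ 983.13.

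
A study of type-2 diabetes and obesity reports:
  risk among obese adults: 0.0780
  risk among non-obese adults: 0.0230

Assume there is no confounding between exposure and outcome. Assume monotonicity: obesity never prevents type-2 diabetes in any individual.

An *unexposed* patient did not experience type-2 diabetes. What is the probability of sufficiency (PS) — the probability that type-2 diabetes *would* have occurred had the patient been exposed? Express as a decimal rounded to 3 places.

PS ≈ 0.056

Let p₁ = 0.078, p₀ = 0.023.
Under exogeneity and monotonicity, PS = (p₁ − p₀) / (1 − p₀).
PS = (0.078 − 0.023) / (1 − 0.023) = 0.055 / 0.977 ≈ 0.0563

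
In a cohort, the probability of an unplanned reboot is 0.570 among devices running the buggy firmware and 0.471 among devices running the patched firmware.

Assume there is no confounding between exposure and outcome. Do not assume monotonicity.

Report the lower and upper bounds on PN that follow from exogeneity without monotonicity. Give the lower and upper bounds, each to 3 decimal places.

Let p₁ = 0.57, p₀ = 0.471.
Under exogeneity alone the bounds on PN are max{0,(p₁−p₀)/p₁} ≤ PN ≤ min{1,(1−p₀)/p₁}.
  lower = (p₁ − p₀)/p₁ = 0.099 / 0.57 ≈ 0.1737
  upper = min{1, (1 − p₀)/p₁} = 0.529 / 0.57 ≈ 0.9281

0.174 ≤ PN ≤ 0.928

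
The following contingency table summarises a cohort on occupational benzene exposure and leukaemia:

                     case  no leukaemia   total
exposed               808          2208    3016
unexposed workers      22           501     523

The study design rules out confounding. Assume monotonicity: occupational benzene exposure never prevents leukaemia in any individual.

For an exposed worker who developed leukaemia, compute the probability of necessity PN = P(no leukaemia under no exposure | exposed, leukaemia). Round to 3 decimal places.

PN ≈ 0.843

p₁ = P(outcome | exposed) = 808/3016 = 0.2679
p₀ = P(outcome | unexposed) = 22/523 = 0.042065
Under exogeneity and monotonicity, PN = (p₁ − p₀) / p₁.
PN = (0.2679 − 0.042065) / 0.2679 = 0.22584 / 0.2679 ≈ 0.8430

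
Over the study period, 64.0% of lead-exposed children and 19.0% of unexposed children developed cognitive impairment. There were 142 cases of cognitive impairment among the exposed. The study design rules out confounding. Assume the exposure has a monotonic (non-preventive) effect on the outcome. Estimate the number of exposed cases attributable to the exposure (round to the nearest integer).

p₁ = 0.64, p₀ = 0.19.
PN = (p₁ − p₀)/p₁ = (0.64 − 0.19) / 0.64 ≈ 0.70312.
Attributable cases ≈ PN × (exposed cases) = 0.70312 × 142 ≈ 99.84.

about 100 cases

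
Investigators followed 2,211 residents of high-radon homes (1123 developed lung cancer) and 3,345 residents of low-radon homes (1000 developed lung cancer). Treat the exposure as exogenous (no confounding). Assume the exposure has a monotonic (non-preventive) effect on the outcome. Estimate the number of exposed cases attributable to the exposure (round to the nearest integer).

p₁ = P(outcome | exposed) = 1123/2211 = 0.50791
p₀ = P(outcome | unexposed) = 1000/3345 = 0.29895
PN = (p₁ − p₀)/p₁ = (0.50791 − 0.29895) / 0.50791 ≈ 0.41141.
Attributable cases ≈ PN × (exposed cases) = 0.41141 × 1123 ≈ 462.01.

about 462 cases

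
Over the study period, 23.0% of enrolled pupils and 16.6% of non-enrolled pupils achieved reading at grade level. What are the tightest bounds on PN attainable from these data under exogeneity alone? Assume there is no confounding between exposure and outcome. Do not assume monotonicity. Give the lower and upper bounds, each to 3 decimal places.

0.278 ≤ PN ≤ 1.000

p₁ = 0.23, p₀ = 0.166.
Under exogeneity alone the bounds on PN are max{0,(p₁−p₀)/p₁} ≤ PN ≤ min{1,(1−p₀)/p₁}.
  lower = (p₁ − p₀)/p₁ = 0.064 / 0.23 ≈ 0.2783
  upper = min{1, (1 − p₀)/p₁} = 0.834 / 0.23 ≈ 3.6261 → capped at 1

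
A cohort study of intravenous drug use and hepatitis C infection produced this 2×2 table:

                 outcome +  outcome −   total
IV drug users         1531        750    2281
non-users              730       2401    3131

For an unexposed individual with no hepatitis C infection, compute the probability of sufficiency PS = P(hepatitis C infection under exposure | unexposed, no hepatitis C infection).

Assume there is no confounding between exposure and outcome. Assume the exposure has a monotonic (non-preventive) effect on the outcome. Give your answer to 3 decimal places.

PS ≈ 0.571

p₁ = P(outcome | exposed) = 1531/2281 = 0.6712
p₀ = P(outcome | unexposed) = 730/3131 = 0.23315
Under exogeneity and monotonicity, PS = (p₁ − p₀)/(1 − p₀).
PS = (0.6712 − 0.23315) / 0.76685 ≈ 0.5712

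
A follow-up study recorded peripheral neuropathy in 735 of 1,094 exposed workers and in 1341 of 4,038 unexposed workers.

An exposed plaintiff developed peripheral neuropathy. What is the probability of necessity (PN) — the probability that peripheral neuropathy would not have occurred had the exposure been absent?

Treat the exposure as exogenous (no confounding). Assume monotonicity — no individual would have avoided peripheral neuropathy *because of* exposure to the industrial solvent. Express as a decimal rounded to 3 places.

p₁ = P(outcome | exposed) = 735/1094 = 0.67185
p₀ = P(outcome | unexposed) = 1341/4038 = 0.3321
Under exogeneity and monotonicity, PN = (p₁ − p₀) / p₁.
PN = (0.67185 − 0.3321) / 0.67185 = 0.33975 / 0.67185 ≈ 0.5057

PN ≈ 0.506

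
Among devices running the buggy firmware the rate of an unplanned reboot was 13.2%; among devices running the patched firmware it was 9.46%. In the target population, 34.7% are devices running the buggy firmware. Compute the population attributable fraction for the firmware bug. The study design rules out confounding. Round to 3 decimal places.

PAF ≈ 0.121

p₁ = 0.132, p₀ = 0.0946.
Overall risk P(Y=1) = π·p₁ + (1−π)·p₀ = 0.347×0.132 + 0.653×0.0946 = 0.10758.
Under exogeneity, PAF = [P(Y=1) − p₀] / P(Y=1).
PAF = (0.10758 − 0.0946) / 0.10758 ≈ 0.1206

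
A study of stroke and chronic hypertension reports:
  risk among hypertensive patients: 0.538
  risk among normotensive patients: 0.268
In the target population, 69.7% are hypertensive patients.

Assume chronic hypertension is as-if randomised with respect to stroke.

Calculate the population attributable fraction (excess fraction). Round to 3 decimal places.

PAF ≈ 0.413

Let p₁ = 0.538, p₀ = 0.268.
Overall risk P(Y=1) = π·p₁ + (1−π)·p₀ = 0.697×0.538 + 0.303×0.268 = 0.45619.
Under exogeneity, PAF = [P(Y=1) − p₀] / P(Y=1).
PAF = (0.45619 − 0.268) / 0.45619 ≈ 0.4125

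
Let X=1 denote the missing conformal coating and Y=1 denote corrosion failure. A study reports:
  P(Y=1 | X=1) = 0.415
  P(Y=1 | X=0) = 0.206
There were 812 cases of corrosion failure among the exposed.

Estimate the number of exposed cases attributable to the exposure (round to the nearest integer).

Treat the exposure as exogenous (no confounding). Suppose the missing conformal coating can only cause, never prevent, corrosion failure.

Let p₁ = 0.415, p₀ = 0.206.
PN = (p₁ − p₀)/p₁ = (0.415 − 0.206) / 0.415 ≈ 0.50361.
Attributable cases ≈ PN × (exposed cases) = 0.50361 × 812 ≈ 408.93.

about 409 cases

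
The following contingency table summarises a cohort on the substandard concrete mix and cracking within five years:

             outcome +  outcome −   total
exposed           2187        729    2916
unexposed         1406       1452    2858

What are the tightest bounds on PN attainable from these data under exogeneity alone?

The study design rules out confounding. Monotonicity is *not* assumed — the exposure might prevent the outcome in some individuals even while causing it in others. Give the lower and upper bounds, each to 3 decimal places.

0.344 ≤ PN ≤ 0.677

p₁ = P(outcome | exposed) = 2187/2916 = 0.75
p₀ = P(outcome | unexposed) = 1406/2858 = 0.49195
Under exogeneity alone the bounds on PN are max{0,(p₁−p₀)/p₁} ≤ PN ≤ min{1,(1−p₀)/p₁}.
  lower = (p₁ − p₀)/p₁ = 0.25805 / 0.75 ≈ 0.3441
  upper = min{1, (1 − p₀)/p₁} = 0.50805 / 0.75 ≈ 0.6774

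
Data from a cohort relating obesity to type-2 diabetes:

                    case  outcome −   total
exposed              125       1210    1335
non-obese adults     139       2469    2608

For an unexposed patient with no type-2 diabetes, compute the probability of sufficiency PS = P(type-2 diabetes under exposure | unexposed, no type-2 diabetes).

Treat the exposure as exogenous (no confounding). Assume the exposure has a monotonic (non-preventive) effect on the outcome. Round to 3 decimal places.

PS ≈ 0.043

p₁ = P(outcome | exposed) = 125/1335 = 0.093633
p₀ = P(outcome | unexposed) = 139/2608 = 0.053298
Under exogeneity and monotonicity, PS = (p₁ − p₀)/(1 − p₀).
PS = (0.093633 − 0.053298) / 0.9467 ≈ 0.0426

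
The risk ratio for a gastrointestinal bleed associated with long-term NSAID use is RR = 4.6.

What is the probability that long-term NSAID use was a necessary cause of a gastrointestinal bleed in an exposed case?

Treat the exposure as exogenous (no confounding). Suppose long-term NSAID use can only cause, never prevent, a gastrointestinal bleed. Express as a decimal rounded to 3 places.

Under exogeneity and monotonicity, PN = (RR − 1) / RR = 1 − 1/RR.
PN = (4.6 − 1) / 4.6 = 3.6 / 4.6 ≈ 0.7826

PN ≈ 0.783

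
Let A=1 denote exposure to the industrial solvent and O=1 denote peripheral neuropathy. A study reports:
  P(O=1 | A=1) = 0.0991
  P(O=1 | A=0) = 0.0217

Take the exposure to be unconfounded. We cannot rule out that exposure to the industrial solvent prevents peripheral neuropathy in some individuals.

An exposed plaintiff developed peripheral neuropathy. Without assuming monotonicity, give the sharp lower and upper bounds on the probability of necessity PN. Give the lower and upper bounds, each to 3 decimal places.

0.781 ≤ PN ≤ 1.000

Let p₁ = 0.0991, p₀ = 0.0217.
Under exogeneity alone the bounds on PN are max{0,(p₁−p₀)/p₁} ≤ PN ≤ min{1,(1−p₀)/p₁}.
  lower = (p₁ − p₀)/p₁ = 0.0774 / 0.0991 ≈ 0.7810
  upper = min{1, (1 − p₀)/p₁} = 0.9783 / 0.0991 ≈ 9.8718 → capped at 1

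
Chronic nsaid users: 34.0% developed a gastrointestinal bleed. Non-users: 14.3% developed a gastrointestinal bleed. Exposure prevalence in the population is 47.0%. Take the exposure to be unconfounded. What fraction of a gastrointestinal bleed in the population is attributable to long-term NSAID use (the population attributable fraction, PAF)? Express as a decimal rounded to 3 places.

PAF ≈ 0.393

p₁ = 0.34, p₀ = 0.143.
Overall risk P(Y=1) = π·p₁ + (1−π)·p₀ = 0.47×0.34 + 0.53×0.143 = 0.23559.
Under exogeneity, PAF = [P(Y=1) − p₀] / P(Y=1).
PAF = (0.23559 − 0.143) / 0.23559 ≈ 0.3930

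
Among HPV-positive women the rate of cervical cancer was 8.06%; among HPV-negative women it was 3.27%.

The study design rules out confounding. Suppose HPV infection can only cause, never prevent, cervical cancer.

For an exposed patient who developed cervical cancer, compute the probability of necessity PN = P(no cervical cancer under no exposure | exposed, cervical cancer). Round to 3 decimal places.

p₁ = 0.0806, p₀ = 0.0327.
Under exogeneity and monotonicity, PN = (p₁ − p₀) / p₁.
PN = (0.0806 − 0.0327) / 0.0806 = 0.0479 / 0.0806 ≈ 0.5943

PN ≈ 0.594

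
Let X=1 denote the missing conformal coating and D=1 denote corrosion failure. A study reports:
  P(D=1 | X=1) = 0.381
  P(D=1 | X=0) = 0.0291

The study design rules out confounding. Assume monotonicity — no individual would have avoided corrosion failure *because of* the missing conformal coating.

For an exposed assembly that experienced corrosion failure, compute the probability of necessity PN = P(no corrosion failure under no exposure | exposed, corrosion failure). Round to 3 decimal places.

PN ≈ 0.924

Let p₁ = 0.381, p₀ = 0.0291.
Under exogeneity and monotonicity, PN = (p₁ − p₀) / p₁.
PN = (0.381 − 0.0291) / 0.381 = 0.3519 / 0.381 ≈ 0.9236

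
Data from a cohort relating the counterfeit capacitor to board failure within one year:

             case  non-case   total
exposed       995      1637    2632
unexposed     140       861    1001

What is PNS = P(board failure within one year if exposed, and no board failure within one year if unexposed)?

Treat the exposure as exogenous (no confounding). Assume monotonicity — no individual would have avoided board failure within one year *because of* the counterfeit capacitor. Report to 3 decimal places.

p₁ = P(outcome | exposed) = 995/2632 = 0.37804
p₀ = P(outcome | unexposed) = 140/1001 = 0.13986
Under exogeneity and monotonicity, PNS = p₁ − p₀.
PNS = 0.37804 − 0.13986 = 0.23818

PNS ≈ 0.238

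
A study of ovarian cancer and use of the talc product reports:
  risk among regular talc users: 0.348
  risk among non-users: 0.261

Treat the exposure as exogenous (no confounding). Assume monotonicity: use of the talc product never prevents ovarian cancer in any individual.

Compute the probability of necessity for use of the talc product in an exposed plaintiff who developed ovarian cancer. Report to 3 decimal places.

Let p₁ = 0.348, p₀ = 0.261.
Under exogeneity and monotonicity, PN = (p₁ − p₀) / p₁.
PN = (0.348 − 0.261) / 0.348 = 0.087 / 0.348 ≈ 0.2500

PN ≈ 0.250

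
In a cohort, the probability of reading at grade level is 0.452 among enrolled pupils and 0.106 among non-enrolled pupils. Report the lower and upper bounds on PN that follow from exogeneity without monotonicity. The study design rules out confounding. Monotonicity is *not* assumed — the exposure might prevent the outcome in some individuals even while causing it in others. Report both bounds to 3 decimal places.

Let p₁ = 0.452, p₀ = 0.106.
Under exogeneity alone the bounds on PN are max{0,(p₁−p₀)/p₁} ≤ PN ≤ min{1,(1−p₀)/p₁}.
  lower = (p₁ − p₀)/p₁ = 0.346 / 0.452 ≈ 0.7655
  upper = min{1, (1 − p₀)/p₁} = 0.894 / 0.452 ≈ 1.9779 → capped at 1

0.765 ≤ PN ≤ 1.000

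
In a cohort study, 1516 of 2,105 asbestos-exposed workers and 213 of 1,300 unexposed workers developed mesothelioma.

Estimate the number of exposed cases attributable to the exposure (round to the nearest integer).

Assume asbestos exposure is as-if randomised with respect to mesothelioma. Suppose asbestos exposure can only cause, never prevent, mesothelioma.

p₁ = P(outcome | exposed) = 1516/2105 = 0.72019
p₀ = P(outcome | unexposed) = 213/1300 = 0.16385
PN = (p₁ − p₀)/p₁ = (0.72019 − 0.16385) / 0.72019 ≈ 0.77250.
Attributable cases ≈ PN × (exposed cases) = 0.77250 × 1516 ≈ 1171.10.

about 1171 cases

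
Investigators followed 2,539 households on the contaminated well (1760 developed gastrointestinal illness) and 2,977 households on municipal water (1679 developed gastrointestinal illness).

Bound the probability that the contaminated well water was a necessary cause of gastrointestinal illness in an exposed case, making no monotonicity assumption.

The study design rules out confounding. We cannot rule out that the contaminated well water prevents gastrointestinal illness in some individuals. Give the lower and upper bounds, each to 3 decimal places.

p₁ = P(outcome | exposed) = 1760/2539 = 0.69319
p₀ = P(outcome | unexposed) = 1679/2977 = 0.56399
Under exogeneity alone the bounds on PN are max{0,(p₁−p₀)/p₁} ≤ PN ≤ min{1,(1−p₀)/p₁}.
  lower = (p₁ − p₀)/p₁ = 0.1292 / 0.69319 ≈ 0.1864
  upper = min{1, (1 − p₀)/p₁} = 0.43601 / 0.69319 ≈ 0.6290

0.186 ≤ PN ≤ 0.629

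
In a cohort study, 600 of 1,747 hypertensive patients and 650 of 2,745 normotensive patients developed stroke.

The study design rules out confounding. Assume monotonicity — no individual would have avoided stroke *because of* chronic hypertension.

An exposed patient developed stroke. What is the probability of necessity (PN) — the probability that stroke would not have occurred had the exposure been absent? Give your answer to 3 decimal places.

PN ≈ 0.311

p₁ = P(outcome | exposed) = 600/1747 = 0.34345
p₀ = P(outcome | unexposed) = 650/2745 = 0.23679
Under exogeneity and monotonicity, PN = (p₁ − p₀) / p₁.
PN = (0.34345 − 0.23679) / 0.34345 = 0.10665 / 0.34345 ≈ 0.3105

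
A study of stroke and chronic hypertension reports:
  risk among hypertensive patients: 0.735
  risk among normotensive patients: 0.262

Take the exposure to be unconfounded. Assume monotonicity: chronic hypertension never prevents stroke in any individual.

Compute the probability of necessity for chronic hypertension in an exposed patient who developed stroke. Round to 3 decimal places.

Let p₁ = 0.735, p₀ = 0.262.
Under exogeneity and monotonicity, PN = (p₁ − p₀) / p₁.
PN = (0.735 − 0.262) / 0.735 = 0.473 / 0.735 ≈ 0.6435

PN ≈ 0.644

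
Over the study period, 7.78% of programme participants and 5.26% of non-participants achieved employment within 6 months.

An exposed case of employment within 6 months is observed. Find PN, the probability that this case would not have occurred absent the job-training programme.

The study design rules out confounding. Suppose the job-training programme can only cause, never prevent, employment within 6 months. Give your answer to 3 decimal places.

PN ≈ 0.324

p₁ = 0.0778, p₀ = 0.0526.
Under exogeneity and monotonicity, PN = (p₁ − p₀) / p₁.
PN = (0.0778 − 0.0526) / 0.0778 = 0.0252 / 0.0778 ≈ 0.3239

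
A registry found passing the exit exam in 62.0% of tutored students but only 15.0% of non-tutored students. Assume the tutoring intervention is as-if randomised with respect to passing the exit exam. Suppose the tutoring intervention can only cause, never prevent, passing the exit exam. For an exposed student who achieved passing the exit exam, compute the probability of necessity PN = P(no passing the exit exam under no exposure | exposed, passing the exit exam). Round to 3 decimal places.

p₁ = 0.62, p₀ = 0.15.
Under exogeneity and monotonicity, PN = (p₁ − p₀) / p₁.
PN = (0.62 − 0.15) / 0.62 = 0.47 / 0.62 ≈ 0.7581

PN ≈ 0.758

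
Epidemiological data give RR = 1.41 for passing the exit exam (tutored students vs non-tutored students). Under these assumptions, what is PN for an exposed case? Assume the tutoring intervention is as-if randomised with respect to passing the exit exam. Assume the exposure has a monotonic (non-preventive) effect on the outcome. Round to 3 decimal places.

PN ≈ 0.291

Under exogeneity and monotonicity, PN = (RR − 1) / RR = 1 − 1/RR.
PN = (1.41 − 1) / 1.41 = 0.41 / 1.41 ≈ 0.2908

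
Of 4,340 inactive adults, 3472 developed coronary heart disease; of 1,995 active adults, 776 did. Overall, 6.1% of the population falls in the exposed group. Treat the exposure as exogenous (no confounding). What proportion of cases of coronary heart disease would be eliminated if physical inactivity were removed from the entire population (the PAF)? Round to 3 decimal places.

p₁ = P(outcome | exposed) = 3472/4340 = 0.8
p₀ = P(outcome | unexposed) = 776/1995 = 0.38897
Overall risk P(Y=1) = π·p₁ + (1−π)·p₀ = 0.061×0.8 + 0.939×0.38897 = 0.41405.
Under exogeneity, PAF = [P(Y=1) − p₀] / P(Y=1).
PAF = (0.41405 − 0.38897) / 0.41405 ≈ 0.0606

PAF ≈ 0.061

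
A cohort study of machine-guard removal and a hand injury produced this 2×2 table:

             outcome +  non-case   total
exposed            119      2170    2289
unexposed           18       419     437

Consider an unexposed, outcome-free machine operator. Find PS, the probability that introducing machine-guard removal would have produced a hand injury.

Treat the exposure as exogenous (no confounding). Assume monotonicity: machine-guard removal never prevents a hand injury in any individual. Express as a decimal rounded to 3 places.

p₁ = P(outcome | exposed) = 119/2289 = 0.051988
p₀ = P(outcome | unexposed) = 18/437 = 0.04119
Under exogeneity and monotonicity, PS = (p₁ − p₀)/(1 − p₀).
PS = (0.051988 − 0.04119) / 0.95881 ≈ 0.0113

PS ≈ 0.011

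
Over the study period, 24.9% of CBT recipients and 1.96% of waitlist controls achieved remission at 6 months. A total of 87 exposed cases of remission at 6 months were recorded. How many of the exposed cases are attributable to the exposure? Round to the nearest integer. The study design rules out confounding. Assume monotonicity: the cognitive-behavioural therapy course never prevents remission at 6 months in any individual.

p₁ = 0.249, p₀ = 0.0196.
PN = (p₁ − p₀)/p₁ = (0.249 − 0.0196) / 0.249 ≈ 0.92129.
Attributable cases ≈ PN × (exposed cases) = 0.92129 × 87 ≈ 80.15.

about 80 cases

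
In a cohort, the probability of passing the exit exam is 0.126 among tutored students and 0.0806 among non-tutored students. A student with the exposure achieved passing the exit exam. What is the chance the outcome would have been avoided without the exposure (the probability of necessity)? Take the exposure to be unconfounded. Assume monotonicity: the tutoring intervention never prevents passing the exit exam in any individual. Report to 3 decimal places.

Let p₁ = 0.126, p₀ = 0.0806.
Under exogeneity and monotonicity, PN = (p₁ − p₀) / p₁.
PN = (0.126 − 0.0806) / 0.126 = 0.0454 / 0.126 ≈ 0.3603

PN ≈ 0.360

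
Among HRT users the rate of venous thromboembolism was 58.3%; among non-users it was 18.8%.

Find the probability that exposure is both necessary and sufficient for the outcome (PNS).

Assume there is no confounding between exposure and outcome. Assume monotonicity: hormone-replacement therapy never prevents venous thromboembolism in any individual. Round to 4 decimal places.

PNS ≈ 0.3950

p₁ = 0.583, p₀ = 0.188.
Under exogeneity and monotonicity, PNS = p₁ − p₀.
PNS = 0.583 − 0.188 = 0.395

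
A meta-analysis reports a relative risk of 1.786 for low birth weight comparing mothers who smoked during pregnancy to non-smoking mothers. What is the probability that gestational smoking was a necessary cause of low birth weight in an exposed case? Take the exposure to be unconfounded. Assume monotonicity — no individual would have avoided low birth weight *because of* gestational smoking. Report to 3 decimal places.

Under exogeneity and monotonicity, PN = (RR − 1) / RR = 1 − 1/RR.
PN = (1.786 − 1) / 1.786 = 0.786 / 1.786 ≈ 0.4401

PN ≈ 0.440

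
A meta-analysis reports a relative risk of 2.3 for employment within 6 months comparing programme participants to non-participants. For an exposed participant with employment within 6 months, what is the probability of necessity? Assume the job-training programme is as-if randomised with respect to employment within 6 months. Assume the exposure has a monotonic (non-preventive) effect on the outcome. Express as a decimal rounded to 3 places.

Under exogeneity and monotonicity, PN = (RR − 1) / RR = 1 − 1/RR.
PN = (2.3 − 1) / 2.3 = 1.3 / 2.3 ≈ 0.5652

PN ≈ 0.565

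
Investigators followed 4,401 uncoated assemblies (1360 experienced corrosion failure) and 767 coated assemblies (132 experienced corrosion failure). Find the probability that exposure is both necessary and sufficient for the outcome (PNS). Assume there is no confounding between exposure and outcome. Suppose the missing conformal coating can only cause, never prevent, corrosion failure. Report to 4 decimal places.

PNS ≈ 0.1369

p₁ = P(outcome | exposed) = 1360/4401 = 0.30902
p₀ = P(outcome | unexposed) = 132/767 = 0.1721
Under exogeneity and monotonicity, PNS = p₁ − p₀.
PNS = 0.30902 − 0.1721 = 0.13692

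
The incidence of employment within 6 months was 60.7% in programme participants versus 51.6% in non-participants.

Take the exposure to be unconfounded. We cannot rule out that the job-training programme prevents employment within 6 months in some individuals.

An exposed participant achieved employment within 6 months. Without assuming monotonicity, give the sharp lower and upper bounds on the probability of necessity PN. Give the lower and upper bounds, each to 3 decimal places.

p₁ = 0.607, p₀ = 0.516.
Under exogeneity alone the bounds on PN are max{0,(p₁−p₀)/p₁} ≤ PN ≤ min{1,(1−p₀)/p₁}.
  lower = (p₁ − p₀)/p₁ = 0.091 / 0.607 ≈ 0.1499
  upper = min{1, (1 − p₀)/p₁} = 0.484 / 0.607 ≈ 0.7974

0.150 ≤ PN ≤ 0.797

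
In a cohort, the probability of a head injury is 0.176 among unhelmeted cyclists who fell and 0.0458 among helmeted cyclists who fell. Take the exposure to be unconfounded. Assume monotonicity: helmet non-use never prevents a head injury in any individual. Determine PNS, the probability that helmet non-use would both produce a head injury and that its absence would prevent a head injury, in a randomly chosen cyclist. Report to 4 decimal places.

PNS ≈ 0.1302

Let p₁ = 0.176, p₀ = 0.0458.
Under exogeneity and monotonicity, PNS = p₁ − p₀.
PNS = 0.176 − 0.0458 = 0.1302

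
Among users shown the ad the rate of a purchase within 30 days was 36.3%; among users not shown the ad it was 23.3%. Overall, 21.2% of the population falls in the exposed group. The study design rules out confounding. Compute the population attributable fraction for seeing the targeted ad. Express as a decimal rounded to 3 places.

PAF ≈ 0.106

p₁ = 0.363, p₀ = 0.233.
Overall risk P(Y=1) = π·p₁ + (1−π)·p₀ = 0.212×0.363 + 0.788×0.233 = 0.26056.
Under exogeneity, PAF = [P(Y=1) − p₀] / P(Y=1).
PAF = (0.26056 − 0.233) / 0.26056 ≈ 0.1058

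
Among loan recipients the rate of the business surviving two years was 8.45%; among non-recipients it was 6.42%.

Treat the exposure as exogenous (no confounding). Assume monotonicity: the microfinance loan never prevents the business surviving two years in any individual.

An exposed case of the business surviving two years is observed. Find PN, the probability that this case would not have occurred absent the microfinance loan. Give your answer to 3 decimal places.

PN ≈ 0.240

p₁ = 0.0845, p₀ = 0.0642.
Under exogeneity and monotonicity, PN = (p₁ − p₀) / p₁.
PN = (0.0845 − 0.0642) / 0.0845 = 0.0203 / 0.0845 ≈ 0.2402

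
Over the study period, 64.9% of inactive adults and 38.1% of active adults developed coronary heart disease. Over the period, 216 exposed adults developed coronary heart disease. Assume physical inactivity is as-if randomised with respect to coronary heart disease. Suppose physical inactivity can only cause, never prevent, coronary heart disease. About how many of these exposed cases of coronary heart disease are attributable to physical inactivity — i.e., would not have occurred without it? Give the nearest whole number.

about 89 cases

p₁ = 0.649, p₀ = 0.381.
PN = (p₁ − p₀)/p₁ = (0.649 − 0.381) / 0.649 ≈ 0.41294.
Attributable cases ≈ PN × (exposed cases) = 0.41294 × 216 ≈ 89.20.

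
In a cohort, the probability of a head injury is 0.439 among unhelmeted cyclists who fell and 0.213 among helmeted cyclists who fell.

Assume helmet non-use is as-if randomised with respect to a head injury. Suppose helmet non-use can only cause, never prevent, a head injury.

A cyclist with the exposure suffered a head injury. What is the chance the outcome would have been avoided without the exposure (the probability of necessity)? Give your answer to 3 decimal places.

Let p₁ = 0.439, p₀ = 0.213.
Under exogeneity and monotonicity, PN = (p₁ − p₀) / p₁.
PN = (0.439 − 0.213) / 0.439 = 0.226 / 0.439 ≈ 0.5148

PN ≈ 0.515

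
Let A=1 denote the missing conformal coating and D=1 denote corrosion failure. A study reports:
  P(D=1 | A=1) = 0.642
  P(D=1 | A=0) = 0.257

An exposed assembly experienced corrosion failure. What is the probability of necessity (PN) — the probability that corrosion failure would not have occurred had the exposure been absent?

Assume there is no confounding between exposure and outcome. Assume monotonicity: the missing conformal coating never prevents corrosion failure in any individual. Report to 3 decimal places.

Let p₁ = 0.642, p₀ = 0.257.
Under exogeneity and monotonicity, PN = (p₁ − p₀) / p₁.
PN = (0.642 − 0.257) / 0.642 = 0.385 / 0.642 ≈ 0.5997

PN ≈ 0.600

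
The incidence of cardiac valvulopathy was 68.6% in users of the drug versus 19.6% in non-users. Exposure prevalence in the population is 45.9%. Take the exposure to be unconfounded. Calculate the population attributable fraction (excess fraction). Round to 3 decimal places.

p₁ = 0.686, p₀ = 0.196.
Overall risk P(Y=1) = π·p₁ + (1−π)·p₀ = 0.459×0.686 + 0.541×0.196 = 0.42091.
Under exogeneity, PAF = [P(Y=1) − p₀] / P(Y=1).
PAF = (0.42091 − 0.196) / 0.42091 ≈ 0.5343

PAF ≈ 0.534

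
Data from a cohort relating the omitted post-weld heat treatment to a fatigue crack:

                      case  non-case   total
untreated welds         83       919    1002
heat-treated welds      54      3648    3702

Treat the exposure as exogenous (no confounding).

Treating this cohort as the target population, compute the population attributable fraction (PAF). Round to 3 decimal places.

PAF ≈ 0.499

p₁ = P(outcome | exposed) = 83/1002 = 0.082834
p₀ = P(outcome | unexposed) = 54/3702 = 0.014587
Exposure prevalence π = 1002/4704 = 0.21301; overall risk P(Y=1) = 0.029124.
Under exogeneity, PAF = [P(Y=1) − p₀]/P(Y=1).
PAF = (0.029124 − 0.014587) / 0.029124 ≈ 0.4992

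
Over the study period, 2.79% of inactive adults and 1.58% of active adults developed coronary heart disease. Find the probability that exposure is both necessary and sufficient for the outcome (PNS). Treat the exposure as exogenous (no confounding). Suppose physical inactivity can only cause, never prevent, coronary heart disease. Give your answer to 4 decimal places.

p₁ = 0.0279, p₀ = 0.0158.
Under exogeneity and monotonicity, PNS = p₁ − p₀.
PNS = 0.0279 − 0.0158 = 0.0121

PNS ≈ 0.0121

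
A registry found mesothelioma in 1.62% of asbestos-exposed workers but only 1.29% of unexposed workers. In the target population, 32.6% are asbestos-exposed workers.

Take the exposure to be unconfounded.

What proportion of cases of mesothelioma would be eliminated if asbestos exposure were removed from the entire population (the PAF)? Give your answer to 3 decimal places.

p₁ = 0.0162, p₀ = 0.0129.
Overall risk P(Y=1) = π·p₁ + (1−π)·p₀ = 0.326×0.0162 + 0.674×0.0129 = 0.013976.
Under exogeneity, PAF = [P(Y=1) − p₀] / P(Y=1).
PAF = (0.013976 − 0.0129) / 0.013976 ≈ 0.0770

PAF ≈ 0.077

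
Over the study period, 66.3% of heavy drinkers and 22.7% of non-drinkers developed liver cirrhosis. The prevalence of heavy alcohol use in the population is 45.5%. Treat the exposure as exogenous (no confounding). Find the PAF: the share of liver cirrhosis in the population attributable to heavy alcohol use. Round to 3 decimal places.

PAF ≈ 0.466

p₁ = 0.663, p₀ = 0.227.
Overall risk P(Y=1) = π·p₁ + (1−π)·p₀ = 0.455×0.663 + 0.545×0.227 = 0.42538.
Under exogeneity, PAF = [P(Y=1) − p₀] / P(Y=1).
PAF = (0.42538 − 0.227) / 0.42538 ≈ 0.4664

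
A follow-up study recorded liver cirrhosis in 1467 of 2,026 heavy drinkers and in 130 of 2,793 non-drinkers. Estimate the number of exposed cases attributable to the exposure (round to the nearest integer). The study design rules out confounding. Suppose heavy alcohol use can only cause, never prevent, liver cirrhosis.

about 1373 cases

p₁ = P(outcome | exposed) = 1467/2026 = 0.72409
p₀ = P(outcome | unexposed) = 130/2793 = 0.046545
PN = (p₁ − p₀)/p₁ = (0.72409 − 0.046545) / 0.72409 ≈ 0.93572.
Attributable cases ≈ PN × (exposed cases) = 0.93572 × 1467 ≈ 1372.70.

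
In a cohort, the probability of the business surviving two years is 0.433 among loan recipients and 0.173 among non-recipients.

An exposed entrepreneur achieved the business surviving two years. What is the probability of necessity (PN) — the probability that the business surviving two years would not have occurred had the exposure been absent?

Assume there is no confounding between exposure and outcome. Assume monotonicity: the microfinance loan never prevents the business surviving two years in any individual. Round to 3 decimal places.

Let p₁ = 0.433, p₀ = 0.173.
Under exogeneity and monotonicity, PN = (p₁ − p₀) / p₁.
PN = (0.433 − 0.173) / 0.433 = 0.26 / 0.433 ≈ 0.6005

PN ≈ 0.600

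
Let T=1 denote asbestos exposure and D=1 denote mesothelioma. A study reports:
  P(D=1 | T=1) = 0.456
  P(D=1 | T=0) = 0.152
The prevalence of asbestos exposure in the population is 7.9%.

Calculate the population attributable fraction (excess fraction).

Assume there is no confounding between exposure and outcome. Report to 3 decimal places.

Let p₁ = 0.456, p₀ = 0.152.
Overall risk P(Y=1) = π·p₁ + (1−π)·p₀ = 0.079×0.456 + 0.921×0.152 = 0.17602.
Under exogeneity, PAF = [P(Y=1) − p₀] / P(Y=1).
PAF = (0.17602 − 0.152) / 0.17602 ≈ 0.1364

PAF ≈ 0.136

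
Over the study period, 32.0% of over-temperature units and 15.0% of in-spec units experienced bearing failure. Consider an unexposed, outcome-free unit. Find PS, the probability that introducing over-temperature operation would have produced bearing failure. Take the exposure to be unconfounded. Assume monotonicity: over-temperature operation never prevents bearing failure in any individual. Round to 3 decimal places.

p₁ = 0.32, p₀ = 0.15.
Under exogeneity and monotonicity, PS = (p₁ − p₀) / (1 − p₀).
PS = (0.32 − 0.15) / (1 − 0.15) = 0.17 / 0.85 ≈ 0.2000

PS ≈ 0.200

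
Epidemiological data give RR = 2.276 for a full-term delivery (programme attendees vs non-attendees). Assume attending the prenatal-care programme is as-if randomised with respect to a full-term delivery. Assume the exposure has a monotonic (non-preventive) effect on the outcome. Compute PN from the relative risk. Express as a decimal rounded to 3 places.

Under exogeneity and monotonicity, PN = (RR − 1) / RR = 1 − 1/RR.
PN = (2.276 − 1) / 2.276 = 1.276 / 2.276 ≈ 0.5606

PN ≈ 0.561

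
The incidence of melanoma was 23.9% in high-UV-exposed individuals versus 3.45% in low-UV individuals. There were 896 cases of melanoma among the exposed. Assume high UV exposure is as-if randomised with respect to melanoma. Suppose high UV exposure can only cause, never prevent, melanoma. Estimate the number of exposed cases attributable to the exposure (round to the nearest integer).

about 767 cases

p₁ = 0.239, p₀ = 0.0345.
PN = (p₁ − p₀)/p₁ = (0.239 − 0.0345) / 0.239 ≈ 0.85565.
Attributable cases ≈ PN × (exposed cases) = 0.85565 × 896 ≈ 766.66.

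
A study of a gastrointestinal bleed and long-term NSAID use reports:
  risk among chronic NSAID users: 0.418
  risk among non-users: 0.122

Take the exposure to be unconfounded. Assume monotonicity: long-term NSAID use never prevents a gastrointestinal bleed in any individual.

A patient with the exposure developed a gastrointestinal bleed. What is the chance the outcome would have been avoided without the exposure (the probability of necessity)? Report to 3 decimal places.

Let p₁ = 0.418, p₀ = 0.122.
Under exogeneity and monotonicity, PN = (p₁ − p₀) / p₁.
PN = (0.418 − 0.122) / 0.418 = 0.296 / 0.418 ≈ 0.7081

PN ≈ 0.708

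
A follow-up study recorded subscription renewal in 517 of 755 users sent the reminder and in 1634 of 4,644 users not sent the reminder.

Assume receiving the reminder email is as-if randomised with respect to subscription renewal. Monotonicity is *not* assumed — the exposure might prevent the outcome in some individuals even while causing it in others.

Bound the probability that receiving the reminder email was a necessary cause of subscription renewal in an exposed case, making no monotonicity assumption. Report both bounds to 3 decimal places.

p₁ = P(outcome | exposed) = 517/755 = 0.68477
p₀ = P(outcome | unexposed) = 1634/4644 = 0.35185
Under exogeneity alone the bounds on PN are max{0,(p₁−p₀)/p₁} ≤ PN ≤ min{1,(1−p₀)/p₁}.
  lower = (p₁ − p₀)/p₁ = 0.33292 / 0.68477 ≈ 0.4862
  upper = min{1, (1 − p₀)/p₁} = 0.64815 / 0.68477 ≈ 0.9465

0.486 ≤ PN ≤ 0.947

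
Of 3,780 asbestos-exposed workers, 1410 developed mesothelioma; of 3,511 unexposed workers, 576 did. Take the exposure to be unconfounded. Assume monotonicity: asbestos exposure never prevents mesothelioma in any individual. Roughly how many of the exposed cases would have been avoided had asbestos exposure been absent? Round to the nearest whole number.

p₁ = P(outcome | exposed) = 1410/3780 = 0.37302
p₀ = P(outcome | unexposed) = 576/3511 = 0.16406
PN = (p₁ − p₀)/p₁ = (0.37302 − 0.16406) / 0.37302 ≈ 0.56019.
Attributable cases ≈ PN × (exposed cases) = 0.56019 × 1410 ≈ 789.87.

about 790 cases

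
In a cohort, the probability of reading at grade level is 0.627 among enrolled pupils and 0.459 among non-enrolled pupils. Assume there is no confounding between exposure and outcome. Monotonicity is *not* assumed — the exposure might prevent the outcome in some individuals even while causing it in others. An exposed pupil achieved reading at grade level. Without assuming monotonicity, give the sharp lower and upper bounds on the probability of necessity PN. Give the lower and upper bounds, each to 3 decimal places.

Let p₁ = 0.627, p₀ = 0.459.
Under exogeneity alone the bounds on PN are max{0,(p₁−p₀)/p₁} ≤ PN ≤ min{1,(1−p₀)/p₁}.
  lower = (p₁ − p₀)/p₁ = 0.168 / 0.627 ≈ 0.2679
  upper = min{1, (1 − p₀)/p₁} = 0.541 / 0.627 ≈ 0.8628

0.268 ≤ PN ≤ 0.863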